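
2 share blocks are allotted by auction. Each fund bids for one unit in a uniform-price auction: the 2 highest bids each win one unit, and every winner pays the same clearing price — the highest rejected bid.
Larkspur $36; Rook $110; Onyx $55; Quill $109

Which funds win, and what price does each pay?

Bids ranked high→low: 110 (Rook), 109 (Quill), 55 (Onyx), 36 (Larkspur)
The 2 highest are Rook, Quill.
Clearing price = highest rejected bid = $55.

Rook, Quill; each pays $55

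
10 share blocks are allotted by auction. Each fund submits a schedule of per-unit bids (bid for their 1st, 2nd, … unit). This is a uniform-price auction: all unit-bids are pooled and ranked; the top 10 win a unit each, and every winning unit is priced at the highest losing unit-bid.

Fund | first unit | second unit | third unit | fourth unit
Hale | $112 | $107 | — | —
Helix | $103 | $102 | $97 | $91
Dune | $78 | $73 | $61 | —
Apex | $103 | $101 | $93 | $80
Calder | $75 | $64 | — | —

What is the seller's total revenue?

All unit-bids, highest first — top 10: 112 (Hale-1), 107 (Hale-2), 103 (Helix-1), 103 (Apex-1), 102 (Helix-2), 101 (Apex-2), 97 (Helix-3), 93 (Apex-3), 91 (Helix-4), 80 (Apex-4)
Highest rejected unit-bid = $78.
Allocation: Apex 4, Hale 2, Helix 4. Every unit priced at $78.
Revenue = 10 × 78 = $780.

Total revenue: $780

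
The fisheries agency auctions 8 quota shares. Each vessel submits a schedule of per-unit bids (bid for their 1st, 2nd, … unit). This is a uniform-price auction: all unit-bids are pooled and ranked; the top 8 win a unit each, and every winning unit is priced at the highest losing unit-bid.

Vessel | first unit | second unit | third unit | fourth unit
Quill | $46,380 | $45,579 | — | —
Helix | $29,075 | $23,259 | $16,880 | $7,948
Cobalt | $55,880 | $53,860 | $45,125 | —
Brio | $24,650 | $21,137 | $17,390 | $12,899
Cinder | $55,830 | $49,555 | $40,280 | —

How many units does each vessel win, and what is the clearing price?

Cinder 3, Cobalt 3, Quill 2; clearing price $29,075

Pooled unit-bids ranked (top 8): 55,880 (Cobalt-1), 55,830 (Cinder-1), 53,860 (Cobalt-2), 49,555 (Cinder-2), 46,380 (Quill-1), 45,579 (Quill-2), 45,125 (Cobalt-3), 40,280 (Cinder-3)
First bid not allocated: $29,075.
Allocation: Cinder 3, Cobalt 3, Quill 2.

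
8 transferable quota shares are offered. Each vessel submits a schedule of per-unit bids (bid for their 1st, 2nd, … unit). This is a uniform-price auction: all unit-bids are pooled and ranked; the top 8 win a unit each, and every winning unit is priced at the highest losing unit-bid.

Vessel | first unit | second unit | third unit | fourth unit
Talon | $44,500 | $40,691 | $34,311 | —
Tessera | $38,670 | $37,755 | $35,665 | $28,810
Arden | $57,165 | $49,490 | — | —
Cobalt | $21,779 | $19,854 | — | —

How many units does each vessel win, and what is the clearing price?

All unit-bids, highest first — top 8: 57,165 (Arden-1), 49,490 (Arden-2), 44,500 (Talon-1), 40,691 (Talon-2), 38,670 (Tessera-1), 37,755 (Tessera-2), 35,665 (Tessera-3), 34,311 (Talon-3)
Highest rejected unit-bid = $28,810.
Allocation: Arden 2, Talon 3, Tessera 3.

Arden 2, Talon 3, Tessera 3; clearing price $28,810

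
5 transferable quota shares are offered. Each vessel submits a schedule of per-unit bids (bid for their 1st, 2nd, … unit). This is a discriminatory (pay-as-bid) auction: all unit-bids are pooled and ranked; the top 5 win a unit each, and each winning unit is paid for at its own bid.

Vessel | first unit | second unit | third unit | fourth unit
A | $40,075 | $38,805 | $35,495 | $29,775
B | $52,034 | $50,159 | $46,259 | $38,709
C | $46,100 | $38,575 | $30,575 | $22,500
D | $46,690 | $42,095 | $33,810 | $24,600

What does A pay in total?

A pays $0

Merging the schedules and taking the best 5: 52,034 (B-1), 50,159 (B-2), 46,690 (D-1), 46,259 (B-3), 46,100 (C-1)
Next rejected bid: $42,095 (not a price — pay-as-bid).
A wins no units.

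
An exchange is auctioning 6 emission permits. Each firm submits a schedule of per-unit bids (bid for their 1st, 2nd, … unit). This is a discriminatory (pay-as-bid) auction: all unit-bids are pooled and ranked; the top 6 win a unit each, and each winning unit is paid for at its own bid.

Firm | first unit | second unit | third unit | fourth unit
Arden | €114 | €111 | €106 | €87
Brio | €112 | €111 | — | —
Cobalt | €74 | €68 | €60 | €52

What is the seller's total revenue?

Total revenue: €641

All unit-bids, highest first — top 6: 114 (Arden-1), 112 (Brio-1), 111 (Arden-2), 111 (Brio-2), 106 (Arden-3), 87 (Arden-4)
Next rejected bid: €74 (not a price — pay-as-bid).
Each winning unit pays its own bid.
Revenue = 114 + 112 + 111 + 111 + 106 + 87 = €641.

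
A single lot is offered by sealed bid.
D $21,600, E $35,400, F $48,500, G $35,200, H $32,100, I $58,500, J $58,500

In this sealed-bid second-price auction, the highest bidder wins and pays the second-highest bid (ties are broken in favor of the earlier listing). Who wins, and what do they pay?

I pays $58,500

Bids ranked: 58,500 (I) > 58,500 (J) > 48,500 (F) > 35,400 (E) > 35,200 (G) > 32,100 (H) > …
I and J tie at $58,500; tie-break gives it to I.
Second-price: I pays J's bid of $58,500.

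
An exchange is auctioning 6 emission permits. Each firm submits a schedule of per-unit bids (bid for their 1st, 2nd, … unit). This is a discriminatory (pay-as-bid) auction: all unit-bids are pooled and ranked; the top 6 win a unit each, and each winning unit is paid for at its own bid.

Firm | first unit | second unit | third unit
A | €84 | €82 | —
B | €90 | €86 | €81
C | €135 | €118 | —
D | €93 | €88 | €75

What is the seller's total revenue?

Pooled unit-bids ranked (top 6): 135 (C-1), 118 (C-2), 93 (D-1), 90 (B-1), 88 (D-2), 86 (B-2)
Next rejected bid: €84 (not a price — pay-as-bid).
Each winning unit pays its own bid.
Revenue = 135 + 118 + 93 + 90 + 88 + 86 = €610.

Total revenue: €610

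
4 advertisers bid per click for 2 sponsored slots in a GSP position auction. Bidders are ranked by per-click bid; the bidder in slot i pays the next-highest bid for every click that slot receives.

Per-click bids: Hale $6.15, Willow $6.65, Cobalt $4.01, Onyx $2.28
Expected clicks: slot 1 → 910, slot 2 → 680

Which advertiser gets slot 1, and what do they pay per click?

Ranked by bid: $6.65 (Willow) > $6.15 (Hale) > $4.01 (Cobalt) > …
Slot 1 goes to the first-ranked bidder, Willow, who pays the next bid down: $6.15/click.

Willow; $6.15 per click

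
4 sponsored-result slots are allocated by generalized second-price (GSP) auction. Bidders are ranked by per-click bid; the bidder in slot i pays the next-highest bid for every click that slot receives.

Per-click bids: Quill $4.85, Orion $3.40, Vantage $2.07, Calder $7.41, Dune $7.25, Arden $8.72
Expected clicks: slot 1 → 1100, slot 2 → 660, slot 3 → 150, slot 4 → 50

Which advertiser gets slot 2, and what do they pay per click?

Ranked by bid: $8.72 (Arden) > $7.41 (Calder) > $7.25 (Dune) > $4.85 (Quill) > $3.40 (Orion) > …
Slot 2 goes to the second-ranked bidder, Calder, who pays the next bid down: $7.25/click.

Calder; $7.25 per click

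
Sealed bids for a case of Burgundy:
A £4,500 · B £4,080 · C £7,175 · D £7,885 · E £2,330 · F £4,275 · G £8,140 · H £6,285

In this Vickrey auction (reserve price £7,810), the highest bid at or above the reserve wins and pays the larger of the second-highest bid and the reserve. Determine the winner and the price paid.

Rule: the highest bid at or above the reserve wins and pays the larger of the second-highest bid and the reserve.
Bids in order: 8,140 (G) > 7,885 (D) > 7,175 (C) > 6,285 (H) > 4,500 (A) > 4,275 (F) > …
G has the top bid at or above the reserve (£8,140).
max(second-highest £7,885, reserve £7,810) = £7,885; the reserve does not bind.

G pays £7,885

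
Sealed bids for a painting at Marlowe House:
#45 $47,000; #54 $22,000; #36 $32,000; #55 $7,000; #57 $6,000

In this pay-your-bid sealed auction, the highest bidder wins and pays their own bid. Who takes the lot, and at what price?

Rule: the highest bidder wins and pays their own bid.
Sorting bids: 47,000 (#45) > 32,000 (#36) > 22,000 (#54) > 7,000 (#55) > 6,000 (#57)
#45 has the highest bid and pays exactly that: $47,000.

#45 pays $47,000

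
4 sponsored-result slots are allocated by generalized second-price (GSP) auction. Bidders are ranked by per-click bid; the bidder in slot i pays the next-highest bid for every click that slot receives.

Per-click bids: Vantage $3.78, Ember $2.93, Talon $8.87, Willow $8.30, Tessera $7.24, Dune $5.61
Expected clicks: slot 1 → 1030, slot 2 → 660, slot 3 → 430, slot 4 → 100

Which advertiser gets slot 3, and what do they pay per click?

Tessera; $5.61 per click

Ranked by bid: $8.87 (Talon) > $8.30 (Willow) > $7.24 (Tessera) > $5.61 (Dune) > $3.78 (Vantage) > …
Slot 3 goes to the third-ranked bidder, Tessera, who pays the next bid down: $5.61/click.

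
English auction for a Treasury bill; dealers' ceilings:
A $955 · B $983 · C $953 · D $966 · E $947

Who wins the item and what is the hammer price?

Sorting limits: 983 (B) > 966 (D) > 955 (A) > 953 (C) > 947 (E)
D is the last rival to drop out, at $966; B remains and wins at that price.

B wins at $966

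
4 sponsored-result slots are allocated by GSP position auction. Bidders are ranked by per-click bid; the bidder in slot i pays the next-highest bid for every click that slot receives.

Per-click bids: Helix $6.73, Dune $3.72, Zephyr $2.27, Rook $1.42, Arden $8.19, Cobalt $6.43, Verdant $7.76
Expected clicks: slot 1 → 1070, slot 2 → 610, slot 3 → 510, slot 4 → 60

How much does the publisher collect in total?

Total revenue: $15911.00

Per-click bids in order: $8.19 (Arden) > $7.76 (Verdant) > $6.73 (Helix) > $6.43 (Cobalt) > $3.72 (Dune) > …
Slot 1: Arden pays $7.76 × 1070 = $8303.20
Slot 2: Verdant pays $6.73 × 610 = $4105.30
Slot 3: Helix pays $6.43 × 510 = $3279.30
Slot 4: Cobalt pays $3.72 × 60 = $223.20
Total = $15911.00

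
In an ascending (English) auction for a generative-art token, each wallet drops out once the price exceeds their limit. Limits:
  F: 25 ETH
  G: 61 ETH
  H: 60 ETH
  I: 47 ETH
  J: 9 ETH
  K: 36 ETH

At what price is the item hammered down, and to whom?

Limits in order: 61 (G) > 60 (H) > 47 (I) > 36 (K) > 25 (F) > 9 (J)
H is the last rival to drop out, at 60 ETH; G remains and wins at that price.

G wins at 60 ETH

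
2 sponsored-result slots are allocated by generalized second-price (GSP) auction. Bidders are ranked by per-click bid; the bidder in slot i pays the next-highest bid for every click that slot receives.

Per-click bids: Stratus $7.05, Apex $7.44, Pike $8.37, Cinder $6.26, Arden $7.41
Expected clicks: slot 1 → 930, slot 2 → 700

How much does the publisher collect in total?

Total revenue: $12106.20

Per-click bids in order: $8.37 (Pike) > $7.44 (Apex) > $7.41 (Arden) > …
Slot 1: Pike pays $7.44 × 930 = $6919.20
Slot 2: Apex pays $7.41 × 700 = $5187.00
Total = $12106.20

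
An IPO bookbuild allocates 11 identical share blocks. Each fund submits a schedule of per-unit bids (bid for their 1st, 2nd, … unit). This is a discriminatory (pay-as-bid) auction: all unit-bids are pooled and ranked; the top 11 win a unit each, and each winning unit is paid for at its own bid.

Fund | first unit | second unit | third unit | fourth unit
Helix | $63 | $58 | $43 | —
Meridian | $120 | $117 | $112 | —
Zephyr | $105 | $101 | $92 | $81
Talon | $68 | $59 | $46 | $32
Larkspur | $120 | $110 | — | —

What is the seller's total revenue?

Total revenue: $1,089

Merging the schedules and taking the best 11: 120 (Meridian-1), 120 (Larkspur-1), 117 (Meridian-2), 112 (Meridian-3), 110 (Larkspur-2), 105 (Zephyr-1), 101 (Zephyr-2), 92 (Zephyr-3), 81 (Zephyr-4), 68 (Talon-1), 63 (Helix-1)
Next rejected bid: $59 (not a price — pay-as-bid).
Each winning unit pays its own bid.
Revenue = 120 + 120 + 117 + 112 + 110 + 105 + 101 + 92 + 81 + 68 + 63 = $1,089.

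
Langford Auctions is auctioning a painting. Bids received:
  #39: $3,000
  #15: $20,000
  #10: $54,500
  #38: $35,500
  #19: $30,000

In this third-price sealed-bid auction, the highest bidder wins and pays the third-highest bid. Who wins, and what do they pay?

#10 pays $30,000

Bids ranked: 54,500 (#10) > 35,500 (#38) > 30,000 (#19) > 20,000 (#15) > 3,000 (#39)
#10 wins; payment is bid #3 in the ranking = $30,000.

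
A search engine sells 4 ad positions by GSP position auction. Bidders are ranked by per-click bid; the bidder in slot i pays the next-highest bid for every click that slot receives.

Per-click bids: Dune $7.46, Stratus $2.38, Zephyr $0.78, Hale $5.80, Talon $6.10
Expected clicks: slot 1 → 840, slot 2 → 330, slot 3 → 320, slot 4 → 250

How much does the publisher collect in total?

Sorting advertisers: $7.46 (Dune) > $6.10 (Talon) > $5.80 (Hale) > $2.38 (Stratus) > $0.78 (Zephyr)
Slot 1: Dune pays $6.10 × 840 = $5124.00
Slot 2: Talon pays $5.80 × 330 = $1914.00
Slot 3: Hale pays $2.38 × 320 = $761.60
Slot 4: Stratus pays $0.78 × 250 = $195.00
Total = $7994.60

Total revenue: $7994.60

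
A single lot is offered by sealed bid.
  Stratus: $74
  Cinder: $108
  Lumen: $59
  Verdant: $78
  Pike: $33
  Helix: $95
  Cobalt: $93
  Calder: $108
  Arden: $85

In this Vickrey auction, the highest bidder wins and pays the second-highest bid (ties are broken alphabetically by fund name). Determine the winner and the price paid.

Calder pays $108

Vickrey auction: the highest bidder wins and pays the second-highest bid.
Bids in order: 108 (Calder) > 108 (Cinder) > 95 (Helix) > 93 (Cobalt) > 85 (Arden) > 78 (Verdant) > …
Calder and Cinder tie at $108; tie-break gives it to Calder.
Second-price: Calder pays Cinder's bid of $108.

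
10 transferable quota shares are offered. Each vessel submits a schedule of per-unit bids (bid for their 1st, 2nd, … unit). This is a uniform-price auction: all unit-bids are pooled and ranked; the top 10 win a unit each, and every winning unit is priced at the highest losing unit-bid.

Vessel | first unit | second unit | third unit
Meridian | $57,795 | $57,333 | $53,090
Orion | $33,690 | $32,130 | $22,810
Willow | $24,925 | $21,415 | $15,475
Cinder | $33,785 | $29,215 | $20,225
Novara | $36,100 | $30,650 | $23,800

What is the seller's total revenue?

Total revenue: $238,000

Merging the schedules and taking the best 10: 57,795 (Meridian-1), 57,333 (Meridian-2), 53,090 (Meridian-3), 36,100 (Novara-1), 33,785 (Cinder-1), 33,690 (Orion-1), 32,130 (Orion-2), 30,650 (Novara-2), 29,215 (Cinder-2), 24,925 (Willow-1)
First bid not allocated: $23,800.
Allocation: Cinder 2, Meridian 3, Novara 2, Orion 2, Willow 1. Every unit priced at $23,800.
Revenue = 10 × 23,800 = $238,000.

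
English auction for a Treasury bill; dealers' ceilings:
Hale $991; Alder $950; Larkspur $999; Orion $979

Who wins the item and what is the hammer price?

Larkspur wins at $991

Open ascending-bid auction: the price rises until one bidder remains; the winner pays the price at which the last rival dropped out.
Limits ranked: 999 (Larkspur) > 991 (Hale) > 979 (Orion) > 950 (Alder)
Hale is the last rival to drop out, at $991; Larkspur remains and wins at that price.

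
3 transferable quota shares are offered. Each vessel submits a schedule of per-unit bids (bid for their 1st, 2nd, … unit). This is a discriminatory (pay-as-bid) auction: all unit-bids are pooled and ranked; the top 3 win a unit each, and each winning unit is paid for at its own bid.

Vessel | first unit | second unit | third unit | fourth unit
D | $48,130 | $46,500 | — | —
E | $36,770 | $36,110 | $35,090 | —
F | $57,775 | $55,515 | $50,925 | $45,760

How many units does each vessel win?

F 3

Merging the schedules and taking the best 3: 57,775 (F-1), 55,515 (F-2), 50,925 (F-3)
Next rejected bid: $48,130 (not a price — pay-as-bid).
Allocation: F 3.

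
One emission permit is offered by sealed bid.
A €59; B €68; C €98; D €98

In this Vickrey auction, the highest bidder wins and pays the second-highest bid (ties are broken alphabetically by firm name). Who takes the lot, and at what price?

C pays €98

Bids in order: 98 (C) > 98 (D) > 68 (B) > 59 (A)
Tie at €98 → C wins by tie-break.
C wins with the highest bid; price is set by the runner-up at €98.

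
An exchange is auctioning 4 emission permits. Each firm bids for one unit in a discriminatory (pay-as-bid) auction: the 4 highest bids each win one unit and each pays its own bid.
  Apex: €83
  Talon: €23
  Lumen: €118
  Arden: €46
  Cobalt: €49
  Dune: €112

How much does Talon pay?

Ordering the bids: 118 (Lumen), 112 (Dune), 83 (Apex), 49 (Cobalt), 46 (Arden), 23 (Talon)
Winners (4 units): Lumen, Dune, Apex, Cobalt.
Talon does not win → €0.

Talon pays €0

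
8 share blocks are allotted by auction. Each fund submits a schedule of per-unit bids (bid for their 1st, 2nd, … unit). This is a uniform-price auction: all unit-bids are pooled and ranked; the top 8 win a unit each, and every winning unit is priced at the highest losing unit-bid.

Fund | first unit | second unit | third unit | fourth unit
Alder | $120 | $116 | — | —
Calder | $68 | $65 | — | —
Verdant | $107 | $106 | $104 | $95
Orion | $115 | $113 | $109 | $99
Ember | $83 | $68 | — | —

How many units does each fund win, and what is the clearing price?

Alder 2, Orion 3, Verdant 3; clearing price $99

Pooled unit-bids ranked (top 8): 120 (Alder-1), 116 (Alder-2), 115 (Orion-1), 113 (Orion-2), 109 (Orion-3), 107 (Verdant-1), 106 (Verdant-2), 104 (Verdant-3)
Highest rejected unit-bid = $99.
Allocation: Alder 2, Orion 3, Verdant 3.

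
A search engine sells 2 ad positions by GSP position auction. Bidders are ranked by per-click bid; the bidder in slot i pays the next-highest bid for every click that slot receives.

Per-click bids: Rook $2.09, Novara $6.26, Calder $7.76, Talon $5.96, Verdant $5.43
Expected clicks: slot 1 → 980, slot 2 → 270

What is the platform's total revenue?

Total revenue: $7744.00

Per-click bids in order: $7.76 (Calder) > $6.26 (Novara) > $5.96 (Talon) > …
Slot 1: Calder pays $6.26 × 980 = $6134.80
Slot 2: Novara pays $5.96 × 270 = $1609.20
Total = $7744.00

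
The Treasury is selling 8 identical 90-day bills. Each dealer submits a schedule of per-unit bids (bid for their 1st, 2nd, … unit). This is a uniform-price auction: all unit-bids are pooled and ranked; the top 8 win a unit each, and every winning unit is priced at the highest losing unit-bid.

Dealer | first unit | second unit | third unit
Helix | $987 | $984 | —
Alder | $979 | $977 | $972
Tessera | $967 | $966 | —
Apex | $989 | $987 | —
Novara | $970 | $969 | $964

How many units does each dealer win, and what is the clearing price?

Alder 3, Apex 2, Helix 2, Novara 1; clearing price $969

Pooled unit-bids ranked (top 8): 989 (Apex-1), 987 (Helix-1), 987 (Apex-2), 984 (Helix-2), 979 (Alder-1), 977 (Alder-2), 972 (Alder-3), 970 (Novara-1)
First bid not allocated: $969.
Allocation: Alder 3, Apex 2, Helix 2, Novara 1.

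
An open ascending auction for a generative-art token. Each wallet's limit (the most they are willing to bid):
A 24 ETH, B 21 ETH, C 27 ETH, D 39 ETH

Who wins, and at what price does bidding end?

Rule: the price rises until one bidder remains; the winner pays the price at which the last rival dropped out.
Limits ranked: 39 (D) > 27 (C) > 24 (A) > 21 (B)
Once the price passes 27 ETH, only D is left; the hammer falls at C's limit of 27 ETH.

D wins at 27 ETH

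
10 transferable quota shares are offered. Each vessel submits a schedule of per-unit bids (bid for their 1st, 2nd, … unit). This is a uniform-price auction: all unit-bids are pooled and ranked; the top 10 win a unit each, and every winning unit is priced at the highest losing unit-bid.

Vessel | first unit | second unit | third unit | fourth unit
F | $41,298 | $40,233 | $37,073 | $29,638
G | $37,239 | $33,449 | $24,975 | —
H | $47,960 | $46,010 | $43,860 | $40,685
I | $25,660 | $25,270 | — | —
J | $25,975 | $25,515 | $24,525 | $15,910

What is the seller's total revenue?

Pooled unit-bids ranked (top 10): 47,960 (H-1), 46,010 (H-2), 43,860 (H-3), 41,298 (F-1), 40,685 (H-4), 40,233 (F-2), 37,239 (G-1), 37,073 (F-3), 33,449 (G-2), 29,638 (F-4)
Highest rejected unit-bid = $25,975.
Allocation: F 4, G 2, H 4. Every unit priced at $25,975.
Revenue = 10 × 25,975 = $259,750.

Total revenue: $259,750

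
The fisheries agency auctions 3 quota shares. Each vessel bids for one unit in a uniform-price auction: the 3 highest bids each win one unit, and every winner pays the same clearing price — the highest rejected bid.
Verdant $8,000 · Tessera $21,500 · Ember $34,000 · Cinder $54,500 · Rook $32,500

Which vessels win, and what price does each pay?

Bids ranked high→low: 54,500 (Cinder), 34,000 (Ember), 32,500 (Rook), 21,500 (Tessera), 8,000 (Verdant)
Top 3: Cinder, Ember, Rook.
First losing bid is Tessera's $21,500, which sets the uniform price.

Cinder, Ember, Rook; each pays $21,500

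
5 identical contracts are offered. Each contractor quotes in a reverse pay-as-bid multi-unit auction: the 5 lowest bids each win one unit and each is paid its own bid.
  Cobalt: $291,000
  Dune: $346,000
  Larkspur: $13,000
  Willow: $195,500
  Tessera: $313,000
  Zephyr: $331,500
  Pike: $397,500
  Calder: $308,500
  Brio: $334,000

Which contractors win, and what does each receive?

Larkspur $13,000, Willow $195,500, Cobalt $291,000, Calder $308,500, Tessera $313,000

Bids ranked low→high: 13,000 (Larkspur), 195,500 (Willow), 291,000 (Cobalt), 308,500 (Calder), 313,000 (Tessera), 331,500 (Zephyr), 334,000 (Brio), …
Winners (5 units): Larkspur, Willow, Cobalt, Calder, Tessera.
Each winner is paid its own bid: Larkspur $13,000, Willow $195,500, Cobalt $291,000, Calder $308,500, Tessera $313,000.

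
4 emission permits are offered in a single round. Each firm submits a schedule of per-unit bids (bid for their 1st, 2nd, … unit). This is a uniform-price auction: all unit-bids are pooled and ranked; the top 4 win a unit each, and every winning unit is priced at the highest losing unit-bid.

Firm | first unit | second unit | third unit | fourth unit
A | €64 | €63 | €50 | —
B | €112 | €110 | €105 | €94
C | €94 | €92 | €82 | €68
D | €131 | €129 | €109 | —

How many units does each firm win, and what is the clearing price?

Pooled unit-bids ranked (top 4): 131 (D-1), 129 (D-2), 112 (B-1), 110 (B-2)
The (k+1)-th unit-bid is €109.
Allocation: B 2, D 2.

B 2, D 2; clearing price €109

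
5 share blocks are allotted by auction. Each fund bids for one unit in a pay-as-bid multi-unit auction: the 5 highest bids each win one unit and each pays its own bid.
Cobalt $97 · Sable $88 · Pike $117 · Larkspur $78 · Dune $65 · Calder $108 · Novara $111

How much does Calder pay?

Bids ranked high→low: 117 (Pike), 111 (Novara), 108 (Calder), 97 (Cobalt), 88 (Sable), 78 (Larkspur), 65 (Dune)
Top 5: Pike, Novara, Calder, Cobalt, Sable.
Calder wins → own bid $108.

Calder pays $108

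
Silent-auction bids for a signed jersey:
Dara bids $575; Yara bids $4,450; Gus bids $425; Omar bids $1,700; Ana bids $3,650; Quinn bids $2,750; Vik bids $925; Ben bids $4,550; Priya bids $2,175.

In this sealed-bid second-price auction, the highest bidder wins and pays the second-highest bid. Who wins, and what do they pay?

Bids in order: 4,550 (Ben) > 4,450 (Yara) > 3,650 (Ana) > 2,750 (Quinn) > 2,175 (Priya) > 1,700 (Omar) > …
Ben is highest; pays the second-highest bid, $4,450.

Ben pays $4,450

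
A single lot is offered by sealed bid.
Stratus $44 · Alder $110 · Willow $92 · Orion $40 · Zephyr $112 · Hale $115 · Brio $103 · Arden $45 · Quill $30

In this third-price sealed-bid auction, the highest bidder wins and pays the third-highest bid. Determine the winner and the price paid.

Hale pays $110

Bids ranked: 115 (Hale) > 112 (Zephyr) > 110 (Alder) > 103 (Brio) > 92 (Willow) > 45 (Arden) > …
Hale is highest; pays the third-highest bid, $110.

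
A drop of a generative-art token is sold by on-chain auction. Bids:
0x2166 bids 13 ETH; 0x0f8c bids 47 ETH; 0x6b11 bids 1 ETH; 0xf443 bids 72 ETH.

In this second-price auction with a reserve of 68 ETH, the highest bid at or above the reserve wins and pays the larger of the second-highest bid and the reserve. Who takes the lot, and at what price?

Second-price auction with a reserve of 68 ETH: the highest bid at or above the reserve wins and pays the larger of the second-highest bid and the reserve.
Bids ranked: 72 (0xf443) > 47 (0x0f8c) > 13 (0x2166) > 1 (0x6b11)
Highest eligible bid: 0xf443 at 72 ETH.
max(second-highest 47 ETH, reserve 68 ETH) = 68 ETH.

0xf443 pays 68 ETH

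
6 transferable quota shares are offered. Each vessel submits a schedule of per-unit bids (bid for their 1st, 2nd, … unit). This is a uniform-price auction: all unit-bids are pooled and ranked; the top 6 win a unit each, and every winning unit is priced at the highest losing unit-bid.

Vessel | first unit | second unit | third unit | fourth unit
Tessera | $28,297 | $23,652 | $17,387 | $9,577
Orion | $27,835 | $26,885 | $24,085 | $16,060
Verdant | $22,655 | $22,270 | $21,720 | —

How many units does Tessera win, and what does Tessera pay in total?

Merging the schedules and taking the best 6: 28,297 (Tessera-1), 27,835 (Orion-1), 26,885 (Orion-2), 24,085 (Orion-3), 23,652 (Tessera-2), 22,655 (Verdant-1)
The (k+1)-th unit-bid is $22,270.
Tessera wins 2 unit(s) at $22,270 each.

Tessera: 2 units, pays $44,540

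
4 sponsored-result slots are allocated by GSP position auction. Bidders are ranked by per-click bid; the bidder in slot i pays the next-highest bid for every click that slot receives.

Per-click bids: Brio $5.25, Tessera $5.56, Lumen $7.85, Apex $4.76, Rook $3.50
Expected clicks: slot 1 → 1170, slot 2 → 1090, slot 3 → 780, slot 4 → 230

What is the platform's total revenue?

Ranked by bid: $7.85 (Lumen) > $5.56 (Tessera) > $5.25 (Brio) > $4.76 (Apex) > $3.50 (Rook)
Slot 1: Lumen pays $5.56 × 1170 = $6505.20
Slot 2: Tessera pays $5.25 × 1090 = $5722.50
Slot 3: Brio pays $4.76 × 780 = $3712.80
Slot 4: Apex pays $3.50 × 230 = $805.00
Total = $16745.50

Total revenue: $16745.50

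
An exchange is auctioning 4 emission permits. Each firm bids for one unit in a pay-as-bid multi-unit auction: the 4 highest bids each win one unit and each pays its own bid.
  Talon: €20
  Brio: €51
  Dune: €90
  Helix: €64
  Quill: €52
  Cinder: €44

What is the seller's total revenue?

Total revenue: €257

Sorting: 90 (Dune), 64 (Helix), 52 (Quill), 51 (Brio), 44 (Cinder), 20 (Talon)
The 4 highest are Dune, Helix, Quill, Brio.
Total revenue = 90 + 64 + 52 + 51 = €257.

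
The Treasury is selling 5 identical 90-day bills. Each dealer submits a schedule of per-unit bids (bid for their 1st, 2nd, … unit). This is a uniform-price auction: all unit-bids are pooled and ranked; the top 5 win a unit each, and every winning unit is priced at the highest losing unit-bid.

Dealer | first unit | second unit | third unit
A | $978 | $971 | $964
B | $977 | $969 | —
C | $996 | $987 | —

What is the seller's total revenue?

Total revenue: $4,845

All unit-bids, highest first — top 5: 996 (C-1), 987 (C-2), 978 (A-1), 977 (B-1), 971 (A-2)
First bid not allocated: $969.
Allocation: A 2, B 1, C 2. Every unit priced at $969.
Revenue = 5 × 969 = $4,845.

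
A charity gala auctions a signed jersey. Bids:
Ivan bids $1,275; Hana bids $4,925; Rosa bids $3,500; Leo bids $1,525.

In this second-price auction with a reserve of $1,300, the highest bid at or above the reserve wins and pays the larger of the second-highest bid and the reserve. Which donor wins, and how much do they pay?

Hana pays $3,500

Rule: the highest bid at or above the reserve wins and pays the larger of the second-highest bid and the reserve.
Bids ranked: 4,925 (Hana) > 3,500 (Rosa) > 1,525 (Leo) > 1,275 (Ivan)
Highest eligible bid: Hana at $4,925.
max(second-highest $3,500, reserve $1,300) = $3,500; the reserve does not bind.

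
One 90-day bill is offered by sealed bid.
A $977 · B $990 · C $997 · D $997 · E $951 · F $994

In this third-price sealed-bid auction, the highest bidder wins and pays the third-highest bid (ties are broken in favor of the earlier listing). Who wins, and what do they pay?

Third-price sealed-bid auction: the highest bidder wins and pays the third-highest bid.
Bids in order: 997 (C) > 997 (D) > 994 (F) > 990 (B) > 977 (A) > 951 (E)
C and D tie at $997; tie-break gives it to C.
C wins; payment is bid #3 in the ranking = $994.

C pays $994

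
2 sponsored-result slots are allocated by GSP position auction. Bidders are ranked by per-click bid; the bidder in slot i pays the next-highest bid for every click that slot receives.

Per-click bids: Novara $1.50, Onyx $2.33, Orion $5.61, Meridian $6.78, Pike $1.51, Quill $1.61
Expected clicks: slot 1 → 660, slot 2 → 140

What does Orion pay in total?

Orion pays $326.20

Ranked by bid: $6.78 (Meridian) > $5.61 (Orion) > $2.33 (Onyx) > …
Orion holds slot 2 → pays next bid $2.33 × 140 clicks = $326.20.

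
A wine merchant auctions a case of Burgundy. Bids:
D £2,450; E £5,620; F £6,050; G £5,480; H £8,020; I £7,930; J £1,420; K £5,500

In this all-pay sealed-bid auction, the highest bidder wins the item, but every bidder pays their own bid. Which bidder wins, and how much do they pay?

Rule: the highest bidder wins the item, but every bidder pays their own bid.
Sorting bids: 8,020 (H) > 7,930 (I) > 6,050 (F) > 5,620 (E) > 5,500 (K) > 5,480 (G) > …
H is highest and takes the item; every bidder forfeits their bid.

H pays £8,020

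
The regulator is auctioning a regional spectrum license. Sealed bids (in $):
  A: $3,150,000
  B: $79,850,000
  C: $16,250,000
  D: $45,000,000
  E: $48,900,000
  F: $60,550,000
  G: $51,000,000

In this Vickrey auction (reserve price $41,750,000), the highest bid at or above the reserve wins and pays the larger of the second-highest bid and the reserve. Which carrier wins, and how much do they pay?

B pays $60,550,000

Bids ranked: 79,850,000 (B) > 60,550,000 (F) > 51,000,000 (G) > 48,900,000 (E) > 45,000,000 (D) > 16,250,000 (C) > …
Highest eligible bid: B at $79,850,000.
max(second-highest $60,550,000, reserve $41,750,000) = $60,550,000; the reserve does not bind.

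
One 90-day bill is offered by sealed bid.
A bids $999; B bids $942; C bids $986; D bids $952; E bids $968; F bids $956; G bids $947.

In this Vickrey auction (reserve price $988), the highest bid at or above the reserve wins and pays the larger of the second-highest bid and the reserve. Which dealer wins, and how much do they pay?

Sorting bids: 999 (A) > 986 (C) > 968 (E) > 956 (F) > 952 (D) > 947 (G) > …
A has the top bid at or above the reserve ($999).
max(second-highest $986, reserve $988) = $988.

A pays $988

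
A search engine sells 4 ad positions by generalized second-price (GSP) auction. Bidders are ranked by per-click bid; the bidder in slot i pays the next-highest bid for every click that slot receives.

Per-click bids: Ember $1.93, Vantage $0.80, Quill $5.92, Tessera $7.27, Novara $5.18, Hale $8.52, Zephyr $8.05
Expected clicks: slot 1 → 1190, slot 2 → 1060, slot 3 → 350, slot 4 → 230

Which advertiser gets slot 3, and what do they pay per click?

Per-click bids in order: $8.52 (Hale) > $8.05 (Zephyr) > $7.27 (Tessera) > $5.92 (Quill) > $5.18 (Novara) > …
Slot 3 goes to the third-ranked bidder, Tessera, who pays the next bid down: $5.92/click.

Tessera; $5.92 per click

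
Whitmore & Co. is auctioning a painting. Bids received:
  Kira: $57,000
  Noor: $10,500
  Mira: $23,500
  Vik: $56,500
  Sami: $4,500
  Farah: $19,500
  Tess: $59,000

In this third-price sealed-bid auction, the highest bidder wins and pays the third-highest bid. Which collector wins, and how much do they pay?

Third-price sealed-bid auction: the highest bidder wins and pays the third-highest bid.
Sorting bids: 59,000 (Tess) > 57,000 (Kira) > 56,500 (Vik) > 23,500 (Mira) > 19,500 (Farah) > 10,500 (Noor) > …
Tess is highest; pays the third-highest bid, $56,500.

Tess pays $56,500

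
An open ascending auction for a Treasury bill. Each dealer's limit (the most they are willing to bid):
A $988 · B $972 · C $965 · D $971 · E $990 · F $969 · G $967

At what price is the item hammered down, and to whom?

E wins at $988

Limits in order: 990 (E) > 988 (A) > 972 (B) > 971 (D) > 969 (F) > 967 (G) > …
Bidding ends when A exits at $988; E takes it.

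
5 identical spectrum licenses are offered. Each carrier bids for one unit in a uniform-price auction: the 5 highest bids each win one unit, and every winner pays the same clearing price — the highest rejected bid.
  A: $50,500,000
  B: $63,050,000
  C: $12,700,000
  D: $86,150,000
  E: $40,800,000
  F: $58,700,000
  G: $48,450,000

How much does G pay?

G pays $40,800,000

Sorting: 86,150,000 (D), 63,050,000 (B), 58,700,000 (F), 50,500,000 (A), 48,450,000 (G), 40,800,000 (E), 12,700,000 (C)
Winners (5 units): D, B, F, A, G.
First losing bid is E's $40,800,000, which sets the uniform price.
G wins → pays $40,800,000.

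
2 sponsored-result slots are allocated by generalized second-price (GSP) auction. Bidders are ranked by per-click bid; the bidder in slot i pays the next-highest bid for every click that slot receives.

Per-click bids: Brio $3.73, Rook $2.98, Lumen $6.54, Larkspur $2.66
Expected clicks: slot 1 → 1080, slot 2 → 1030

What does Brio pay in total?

Brio pays $3069.40

Ranked by bid: $6.54 (Lumen) > $3.73 (Brio) > $2.98 (Rook) > …
Brio holds slot 2 → pays next bid $2.98 × 1030 clicks = $3069.40.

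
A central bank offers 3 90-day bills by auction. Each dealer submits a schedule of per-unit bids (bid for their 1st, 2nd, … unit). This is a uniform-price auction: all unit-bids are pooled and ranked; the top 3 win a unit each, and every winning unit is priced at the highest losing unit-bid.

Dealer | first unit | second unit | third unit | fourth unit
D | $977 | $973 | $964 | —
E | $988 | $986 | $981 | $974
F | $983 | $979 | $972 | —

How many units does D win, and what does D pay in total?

All unit-bids, highest first — top 3: 988 (E-1), 986 (E-2), 983 (F-1)
Highest rejected unit-bid = $981.
D wins 0 unit(s) at $981 each.

D: 0 units, pays $0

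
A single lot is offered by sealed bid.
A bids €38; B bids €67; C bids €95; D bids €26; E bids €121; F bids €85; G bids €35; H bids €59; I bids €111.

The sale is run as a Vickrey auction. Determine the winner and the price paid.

E pays €111

Vickrey auction: the highest bidder wins and pays the second-highest bid.
Bids in order: 121 (E) > 111 (I) > 95 (C) > 85 (F) > 67 (B) > 59 (H) > …
Second-price: E pays I's bid of €111.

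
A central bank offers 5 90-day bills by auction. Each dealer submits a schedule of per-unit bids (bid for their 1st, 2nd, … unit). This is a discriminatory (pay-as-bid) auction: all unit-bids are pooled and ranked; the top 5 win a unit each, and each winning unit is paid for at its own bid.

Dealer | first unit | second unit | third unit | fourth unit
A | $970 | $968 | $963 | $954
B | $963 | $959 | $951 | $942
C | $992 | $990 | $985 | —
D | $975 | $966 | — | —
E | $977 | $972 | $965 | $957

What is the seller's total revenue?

Total revenue: $4,919

Merging the schedules and taking the best 5: 992 (C-1), 990 (C-2), 985 (C-3), 977 (E-1), 975 (D-1)
Next rejected bid: $972 (not a price — pay-as-bid).
Each winning unit pays its own bid.
Revenue = 992 + 990 + 985 + 977 + 975 = $4,919.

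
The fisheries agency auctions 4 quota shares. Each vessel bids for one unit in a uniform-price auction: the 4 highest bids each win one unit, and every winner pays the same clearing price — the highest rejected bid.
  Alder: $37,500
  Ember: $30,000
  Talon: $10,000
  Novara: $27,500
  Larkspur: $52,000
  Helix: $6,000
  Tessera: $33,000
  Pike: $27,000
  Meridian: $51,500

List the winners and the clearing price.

Larkspur, Meridian, Alder, Tessera; each pays $30,000

Sorting: 52,000 (Larkspur), 51,500 (Meridian), 37,500 (Alder), 33,000 (Tessera), 30,000 (Ember), 27,500 (Novara), …
Winners (4 units): Larkspur, Meridian, Alder, Tessera.
First losing bid is Ember's $30,000, which sets the uniform price.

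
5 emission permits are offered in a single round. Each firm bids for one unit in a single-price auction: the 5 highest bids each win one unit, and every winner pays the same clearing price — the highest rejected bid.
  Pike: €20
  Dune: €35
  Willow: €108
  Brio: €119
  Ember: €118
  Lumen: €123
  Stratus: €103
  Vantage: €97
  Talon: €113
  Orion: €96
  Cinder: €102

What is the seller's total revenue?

Total revenue: €515

Sorting: 123 (Lumen), 119 (Brio), 118 (Ember), 113 (Talon), 108 (Willow), 103 (Stratus), 102 (Cinder), …
Top 5: Lumen, Brio, Ember, Talon, Willow.
Clearing price = highest rejected bid = €103.
Total revenue = 5 × €103 = €515.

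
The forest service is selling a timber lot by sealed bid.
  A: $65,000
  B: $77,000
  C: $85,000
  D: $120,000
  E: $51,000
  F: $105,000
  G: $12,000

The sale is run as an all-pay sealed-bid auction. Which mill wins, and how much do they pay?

Bids in order: 120,000 (D) > 105,000 (F) > 85,000 (C) > 77,000 (B) > 65,000 (A) > 51,000 (E) > …
D is highest and takes the item; every bidder forfeits their bid.

D pays $120,000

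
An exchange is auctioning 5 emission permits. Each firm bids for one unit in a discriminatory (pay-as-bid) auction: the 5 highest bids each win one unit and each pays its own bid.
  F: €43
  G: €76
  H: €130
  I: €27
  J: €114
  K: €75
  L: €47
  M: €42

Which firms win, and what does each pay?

Bids ranked high→low: 130 (H), 114 (J), 76 (G), 75 (K), 47 (L), 43 (F), 42 (M), …
Winners (5 units): H, J, G, K, L.
Each winner pays its own bid: H €130, J €114, G €76, K €75, L €47.

H €130, J €114, G €76, K €75, L €47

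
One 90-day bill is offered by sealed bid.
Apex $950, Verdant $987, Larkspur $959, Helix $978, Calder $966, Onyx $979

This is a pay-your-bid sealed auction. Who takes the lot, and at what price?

Sorting bids: 987 (Verdant) > 979 (Onyx) > 978 (Helix) > 966 (Calder) > 959 (Larkspur) > 950 (Apex)
First-price: Verdant pays what they bid, $987.

Verdant pays $987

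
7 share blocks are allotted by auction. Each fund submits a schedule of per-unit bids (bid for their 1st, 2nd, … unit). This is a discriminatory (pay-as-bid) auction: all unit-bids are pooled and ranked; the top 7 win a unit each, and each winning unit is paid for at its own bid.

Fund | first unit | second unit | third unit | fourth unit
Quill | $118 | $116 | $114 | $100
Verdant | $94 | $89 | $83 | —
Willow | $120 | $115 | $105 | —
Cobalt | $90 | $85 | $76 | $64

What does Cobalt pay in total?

Merging the schedules and taking the best 7: 120 (Willow-1), 118 (Quill-1), 116 (Quill-2), 115 (Willow-2), 114 (Quill-3), 105 (Willow-3), 100 (Quill-4)
Next rejected bid: $94 (not a price — pay-as-bid).
Cobalt wins no units.

Cobalt pays $0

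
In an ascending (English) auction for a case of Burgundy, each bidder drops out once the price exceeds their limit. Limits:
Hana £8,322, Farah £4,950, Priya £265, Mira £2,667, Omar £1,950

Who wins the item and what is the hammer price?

Limits in order: 8,322 (Hana) > 4,950 (Farah) > 2,667 (Mira) > 1,950 (Omar) > 265 (Priya)
Farah is the last rival to drop out, at £4,950; Hana remains and wins at that price.

Hana wins at £4,950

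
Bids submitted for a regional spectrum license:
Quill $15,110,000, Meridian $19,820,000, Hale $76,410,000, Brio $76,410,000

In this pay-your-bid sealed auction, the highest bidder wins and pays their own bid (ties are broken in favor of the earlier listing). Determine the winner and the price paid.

Hale pays $76,410,000

Sorting bids: 76,410,000 (Hale) > 76,410,000 (Brio) > 19,820,000 (Meridian) > 15,110,000 (Quill)
Tie at $76,410,000 → Hale wins by tie-break.
Hale has the highest bid and pays exactly that: $76,410,000.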